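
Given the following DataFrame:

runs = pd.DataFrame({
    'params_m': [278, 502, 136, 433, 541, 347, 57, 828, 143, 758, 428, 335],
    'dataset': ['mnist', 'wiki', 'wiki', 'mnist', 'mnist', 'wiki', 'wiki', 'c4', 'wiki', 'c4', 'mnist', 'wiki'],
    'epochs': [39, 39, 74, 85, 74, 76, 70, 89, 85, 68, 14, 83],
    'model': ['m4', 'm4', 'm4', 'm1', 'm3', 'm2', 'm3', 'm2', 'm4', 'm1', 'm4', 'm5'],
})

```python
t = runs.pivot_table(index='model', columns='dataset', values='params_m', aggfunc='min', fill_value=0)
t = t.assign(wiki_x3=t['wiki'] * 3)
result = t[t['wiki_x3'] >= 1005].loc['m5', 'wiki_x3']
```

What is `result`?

1005

pivot: rows=model, cols=dataset, min(params_m):
dataset   c4  mnist  wiki
model                    
m1       758    433     0
m2       828      0   347
m3         0    541    57
m4         0    278   136
m5         0      0   335
add column wiki_x3 = t['wiki'] * 3:
dataset   c4  mnist  wiki  wiki_x3
model                             
m1       758    433     0        0
m2       828      0   347     1041
m3         0    541    57      171
m4         0    278   136      408
m5         0      0   335     1005
filter rows where wiki_x3 >= 1005:
dataset   c4  mnist  wiki  wiki_x3
model                             
m2       828      0   347     1041
m5         0      0   335     1005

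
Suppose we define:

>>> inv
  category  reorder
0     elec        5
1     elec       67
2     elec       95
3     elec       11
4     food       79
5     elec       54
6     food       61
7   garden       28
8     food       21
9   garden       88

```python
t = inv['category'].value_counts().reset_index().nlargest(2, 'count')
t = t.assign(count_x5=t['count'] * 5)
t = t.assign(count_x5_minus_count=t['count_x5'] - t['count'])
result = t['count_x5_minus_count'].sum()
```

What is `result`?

32

value_counts of category:
category
elec      5
food      3
garden    2
Name: count, dtype: int64
reset_index():
  category  count
0     elec      5
1     food      3
2   garden      2
take 2 rows with largest count:
  category  count
0     elec      5
1     food      3
add column count_x5 = t['count'] * 5:
  category  count  count_x5
0     elec      5        25
1     food      3        15
add column count_x5_minus_count = t['count_x5'] - t['count']:
  category  count  count_x5  count_x5_minus_count
0     elec      5        25                    20
1     food      3        15                    12
The sum of column 'count_x5_minus_count' is 32.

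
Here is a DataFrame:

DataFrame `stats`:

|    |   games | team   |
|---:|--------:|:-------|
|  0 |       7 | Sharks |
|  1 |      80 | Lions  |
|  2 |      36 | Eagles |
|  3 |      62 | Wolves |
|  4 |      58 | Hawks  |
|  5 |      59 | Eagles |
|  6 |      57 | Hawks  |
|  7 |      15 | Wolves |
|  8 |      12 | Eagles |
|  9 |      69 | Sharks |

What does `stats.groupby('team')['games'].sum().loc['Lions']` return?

group by team, sum of games:
team
Eagles    107
Hawks     115
Lions      80
Sharks     76
Wolves     77
Name: games, dtype: int64

80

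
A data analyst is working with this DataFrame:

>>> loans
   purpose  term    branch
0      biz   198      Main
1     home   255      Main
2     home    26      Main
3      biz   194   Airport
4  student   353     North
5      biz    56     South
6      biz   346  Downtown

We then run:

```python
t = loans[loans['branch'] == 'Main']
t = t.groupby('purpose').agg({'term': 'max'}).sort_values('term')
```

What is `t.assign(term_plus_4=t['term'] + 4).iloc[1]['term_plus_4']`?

filter rows where branch == 'Main':
  purpose  term branch
0     biz   198   Main
1    home   255   Main
2    home    26   Main
group by purpose, max of term:
         term
purpose      
biz       198
home      255
sort by term:
         term
purpose      
biz       198
home      255
add column term_plus_4 = t['term'] + 4:
         term  term_plus_4
purpose                   
biz       198          202
home      255          259
Hence 259.

259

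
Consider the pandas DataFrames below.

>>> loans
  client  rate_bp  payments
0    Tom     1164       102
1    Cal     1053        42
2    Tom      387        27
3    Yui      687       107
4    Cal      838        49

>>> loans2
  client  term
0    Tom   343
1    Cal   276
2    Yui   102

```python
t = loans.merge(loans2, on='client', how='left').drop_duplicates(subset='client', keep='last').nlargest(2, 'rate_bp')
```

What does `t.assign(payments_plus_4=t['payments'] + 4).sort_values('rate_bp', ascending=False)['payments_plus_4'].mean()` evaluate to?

82.0

merge on 'client' (how='left') → 5 rows:
  client  rate_bp  payments  term
0    Tom     1164       102   343
1    Cal     1053        42   276
2    Tom      387        27   343
3    Yui      687       107   102
4    Cal      838        49   276
drop duplicate client (keep=last):
  client  rate_bp  payments  term
2    Tom      387        27   343
3    Yui      687       107   102
4    Cal      838        49   276
take 2 rows with largest rate_bp:
  client  rate_bp  payments  term
4    Cal      838        49   276
3    Yui      687       107   102
add column payments_plus_4 = t['payments'] + 4:
  client  rate_bp  payments  term  payments_plus_4
4    Cal      838        49   276               53
3    Yui      687       107   102              111
sort by rate_bp descending:
  client  rate_bp  payments  term  payments_plus_4
4    Cal      838        49   276               53
3    Yui      687       107   102              111
mean of column 'payments_plus_4' → 82.0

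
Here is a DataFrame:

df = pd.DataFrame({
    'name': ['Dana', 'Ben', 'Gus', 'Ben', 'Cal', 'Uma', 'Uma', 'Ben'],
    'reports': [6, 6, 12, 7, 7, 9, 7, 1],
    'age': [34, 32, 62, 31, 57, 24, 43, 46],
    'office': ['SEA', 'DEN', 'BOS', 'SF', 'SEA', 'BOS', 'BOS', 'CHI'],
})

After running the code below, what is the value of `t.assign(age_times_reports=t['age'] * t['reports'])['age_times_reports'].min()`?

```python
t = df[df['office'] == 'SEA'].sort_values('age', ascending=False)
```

filter rows where office == 'SEA':
   name  reports  age office
0  Dana        6   34    SEA
4   Cal        7   57    SEA
sort by age descending:
   name  reports  age office
4   Cal        7   57    SEA
0  Dana        6   34    SEA
add column age_times_reports = t['age'] * t['reports']:
   name  reports  age office  age_times_reports
4   Cal        7   57    SEA                399
0  Dana        6   34    SEA                204

204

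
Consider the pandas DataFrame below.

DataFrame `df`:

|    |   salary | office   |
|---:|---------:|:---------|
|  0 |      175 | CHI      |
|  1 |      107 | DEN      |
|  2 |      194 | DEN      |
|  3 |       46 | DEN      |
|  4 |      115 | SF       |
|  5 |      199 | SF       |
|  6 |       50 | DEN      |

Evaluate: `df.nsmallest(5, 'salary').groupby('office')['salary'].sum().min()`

take 5 rows with smallest salary:
   salary office
3      46    DEN
6      50    DEN
1     107    DEN
4     115     SF
0     175    CHI
group by office, sum of salary:
office
CHI    175
DEN    203
SF     115
Name: salary, dtype: int64
Hence 115.

115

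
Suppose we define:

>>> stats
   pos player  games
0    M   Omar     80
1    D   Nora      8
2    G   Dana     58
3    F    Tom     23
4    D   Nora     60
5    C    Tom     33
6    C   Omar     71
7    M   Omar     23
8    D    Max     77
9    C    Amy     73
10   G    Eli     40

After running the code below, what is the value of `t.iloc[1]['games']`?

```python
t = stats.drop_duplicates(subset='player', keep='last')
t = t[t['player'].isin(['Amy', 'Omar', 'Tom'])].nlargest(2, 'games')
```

33

drop duplicate player (keep=last):
   pos player  games
2    G   Dana     58
4    D   Nora     60
5    C    Tom     33
7    M   Omar     23
8    D    Max     77
9    C    Amy     73
10   G    Eli     40
filter rows where player in ['Amy', 'Omar', 'Tom']:
  pos player  games
5   C    Tom     33
7   M   Omar     23
9   C    Amy     73
take 2 rows with largest games:
  pos player  games
9   C    Amy     73
5   C    Tom     33
Hence 33.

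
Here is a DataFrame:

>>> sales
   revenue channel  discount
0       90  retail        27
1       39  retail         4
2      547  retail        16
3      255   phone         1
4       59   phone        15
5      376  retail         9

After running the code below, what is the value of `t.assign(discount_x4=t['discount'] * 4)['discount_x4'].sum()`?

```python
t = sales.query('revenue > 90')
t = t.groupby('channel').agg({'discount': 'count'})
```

12

filter rows where revenue > 90:
   revenue channel  discount
2      547  retail        16
3      255   phone         1
5      376  retail         9
group by channel, count of discount:
         discount
channel          
phone           1
retail          2
add column discount_x4 = t['discount'] * 4:
         discount  discount_x4
channel                       
phone           1            4
retail          2            8
Taking the sum of column 'discount_x4' gives 12.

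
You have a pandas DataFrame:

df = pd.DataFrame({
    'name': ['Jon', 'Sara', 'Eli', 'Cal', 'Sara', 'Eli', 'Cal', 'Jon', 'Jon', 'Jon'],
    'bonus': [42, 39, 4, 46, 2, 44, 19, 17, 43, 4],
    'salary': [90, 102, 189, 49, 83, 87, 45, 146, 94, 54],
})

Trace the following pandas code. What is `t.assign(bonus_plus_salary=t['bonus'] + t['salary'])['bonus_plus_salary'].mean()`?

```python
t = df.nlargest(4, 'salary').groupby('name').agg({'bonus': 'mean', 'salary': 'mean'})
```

take 4 rows with largest salary:
   name  bonus  salary
2   Eli      4     189
7   Jon     17     146
1  Sara     39     102
8   Jon     43      94
group by name: mean(bonus), mean(salary):
      bonus  salary
name               
Eli     4.0   189.0
Jon    30.0   120.0
Sara   39.0   102.0
add column bonus_plus_salary = t['bonus'] + t['salary']:
      bonus  salary  bonus_plus_salary
name                                  
Eli     4.0   189.0              193.0
Jon    30.0   120.0              150.0
Sara   39.0   102.0              141.0
The mean of column 'bonus_plus_salary' is 161.333333333.

161.333333333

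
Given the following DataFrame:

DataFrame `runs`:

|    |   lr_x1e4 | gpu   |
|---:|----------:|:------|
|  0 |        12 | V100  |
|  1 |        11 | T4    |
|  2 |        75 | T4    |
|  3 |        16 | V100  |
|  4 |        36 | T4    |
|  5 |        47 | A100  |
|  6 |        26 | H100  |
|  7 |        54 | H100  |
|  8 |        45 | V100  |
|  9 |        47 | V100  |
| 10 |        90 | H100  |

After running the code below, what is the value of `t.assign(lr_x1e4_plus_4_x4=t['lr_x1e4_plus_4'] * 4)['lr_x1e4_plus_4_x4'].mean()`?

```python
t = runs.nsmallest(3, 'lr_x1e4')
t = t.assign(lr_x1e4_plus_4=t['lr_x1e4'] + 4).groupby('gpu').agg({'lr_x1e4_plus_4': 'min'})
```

take 3 rows with smallest lr_x1e4:
   lr_x1e4   gpu
1       11    T4
0       12  V100
3       16  V100
add column lr_x1e4_plus_4 = t['lr_x1e4'] + 4:
   lr_x1e4   gpu  lr_x1e4_plus_4
1       11    T4              15
0       12  V100              16
3       16  V100              20
group by gpu, min of lr_x1e4_plus_4:
      lr_x1e4_plus_4
gpu                 
T4                15
V100              16
add column lr_x1e4_plus_4_x4 = t['lr_x1e4_plus_4'] * 4:
      lr_x1e4_plus_4  lr_x1e4_plus_4_x4
gpu                                    
T4                15                 60
V100              16                 64
Hence 62.0.

62.0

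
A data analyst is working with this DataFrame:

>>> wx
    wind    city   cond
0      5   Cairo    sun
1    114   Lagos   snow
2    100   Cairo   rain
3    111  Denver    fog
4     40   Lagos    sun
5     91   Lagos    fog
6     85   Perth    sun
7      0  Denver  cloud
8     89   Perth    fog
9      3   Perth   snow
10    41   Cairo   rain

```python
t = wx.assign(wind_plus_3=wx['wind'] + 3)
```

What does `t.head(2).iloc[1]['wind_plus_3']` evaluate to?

117

add column wind_plus_3 = wx['wind'] + 3:
    wind    city   cond  wind_plus_3
0      5   Cairo    sun            8
1    114   Lagos   snow          117
2    100   Cairo   rain          103
3    111  Denver    fog          114
4     40   Lagos    sun           43
5     91   Lagos    fog           94
6     85   Perth    sun           88
7      0  Denver  cloud            3
8     89   Perth    fog           92
9      3   Perth   snow            6
10    41   Cairo   rain           44
take first 2 rows:
   wind   city  cond  wind_plus_3
0     5  Cairo   sun            8
1   114  Lagos  snow          117
Taking the value at position 1, column 'wind_plus_3' gives 117.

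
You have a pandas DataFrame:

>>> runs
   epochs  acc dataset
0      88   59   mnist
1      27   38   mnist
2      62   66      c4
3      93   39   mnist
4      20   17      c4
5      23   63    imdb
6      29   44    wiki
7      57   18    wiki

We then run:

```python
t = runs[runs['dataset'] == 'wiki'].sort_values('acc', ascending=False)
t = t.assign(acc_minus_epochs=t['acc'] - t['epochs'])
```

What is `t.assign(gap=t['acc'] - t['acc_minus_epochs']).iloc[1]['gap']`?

filter rows where dataset == 'wiki':
   epochs  acc dataset
6      29   44    wiki
7      57   18    wiki
sort by acc descending:
   epochs  acc dataset
6      29   44    wiki
7      57   18    wiki
add column acc_minus_epochs = t['acc'] - t['epochs']:
   epochs  acc dataset  acc_minus_epochs
6      29   44    wiki                15
7      57   18    wiki               -39
add column gap = t['acc'] - t['acc_minus_epochs']:
   epochs  acc dataset  acc_minus_epochs  gap
6      29   44    wiki                15   29
7      57   18    wiki               -39   57

57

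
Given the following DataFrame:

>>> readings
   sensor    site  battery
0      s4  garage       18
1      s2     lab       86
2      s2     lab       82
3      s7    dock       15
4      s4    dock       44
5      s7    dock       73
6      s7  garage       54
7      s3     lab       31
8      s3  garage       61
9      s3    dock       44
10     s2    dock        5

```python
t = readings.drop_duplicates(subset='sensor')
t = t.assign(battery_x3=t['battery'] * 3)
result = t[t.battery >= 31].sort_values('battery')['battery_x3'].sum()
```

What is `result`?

drop duplicate sensor (keep=first):
  sensor    site  battery
0     s4  garage       18
1     s2     lab       86
3     s7    dock       15
7     s3     lab       31
add column battery_x3 = t['battery'] * 3:
  sensor    site  battery  battery_x3
0     s4  garage       18          54
1     s2     lab       86         258
3     s7    dock       15          45
7     s3     lab       31          93
filter rows where battery >= 31:
  sensor site  battery  battery_x3
1     s2  lab       86         258
7     s3  lab       31          93
sort by battery:
  sensor site  battery  battery_x3
7     s3  lab       31          93
1     s2  lab       86         258
Reading off the sum of column 'battery_x3', we get 351.

351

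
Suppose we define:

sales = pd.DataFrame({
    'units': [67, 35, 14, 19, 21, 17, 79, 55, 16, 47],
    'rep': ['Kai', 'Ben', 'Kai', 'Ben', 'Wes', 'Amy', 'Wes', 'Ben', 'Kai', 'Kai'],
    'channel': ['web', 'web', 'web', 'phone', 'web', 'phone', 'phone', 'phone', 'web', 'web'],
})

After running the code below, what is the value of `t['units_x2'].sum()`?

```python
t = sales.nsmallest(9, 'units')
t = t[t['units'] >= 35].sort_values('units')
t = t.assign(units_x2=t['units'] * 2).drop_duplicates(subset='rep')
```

take 9 rows with smallest units:
   units  rep channel
2     14  Kai     web
8     16  Kai     web
5     17  Amy   phone
3     19  Ben   phone
4     21  Wes     web
1     35  Ben     web
9     47  Kai     web
7     55  Ben   phone
0     67  Kai     web
filter rows where units >= 35:
   units  rep channel
1     35  Ben     web
9     47  Kai     web
7     55  Ben   phone
0     67  Kai     web
sort by units:
   units  rep channel
1     35  Ben     web
9     47  Kai     web
7     55  Ben   phone
0     67  Kai     web
add column units_x2 = t['units'] * 2:
   units  rep channel  units_x2
1     35  Ben     web        70
9     47  Kai     web        94
7     55  Ben   phone       110
0     67  Kai     web       134
drop duplicate rep (keep=first):
   units  rep channel  units_x2
1     35  Ben     web        70
9     47  Kai     web        94
So sum() = 164.

164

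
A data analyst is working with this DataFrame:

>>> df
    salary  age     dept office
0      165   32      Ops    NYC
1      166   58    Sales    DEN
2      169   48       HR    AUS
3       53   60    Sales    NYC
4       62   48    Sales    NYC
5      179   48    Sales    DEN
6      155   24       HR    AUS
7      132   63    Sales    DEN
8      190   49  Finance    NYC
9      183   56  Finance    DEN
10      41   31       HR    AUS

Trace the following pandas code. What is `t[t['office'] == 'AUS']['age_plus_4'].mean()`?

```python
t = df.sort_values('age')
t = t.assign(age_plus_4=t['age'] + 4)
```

sort by age:
    salary  age     dept office
6      155   24       HR    AUS
10      41   31       HR    AUS
0      165   32      Ops    NYC
2      169   48       HR    AUS
4       62   48    Sales    NYC
5      179   48    Sales    DEN
8      190   49  Finance    NYC
9      183   56  Finance    DEN
1      166   58    Sales    DEN
3       53   60    Sales    NYC
7      132   63    Sales    DEN
add column age_plus_4 = t['age'] + 4:
    salary  age     dept office  age_plus_4
6      155   24       HR    AUS          28
10      41   31       HR    AUS          35
0      165   32      Ops    NYC          36
2      169   48       HR    AUS          52
4       62   48    Sales    NYC          52
5      179   48    Sales    DEN          52
8      190   49  Finance    NYC          53
9      183   56  Finance    DEN          60
1      166   58    Sales    DEN          62
3       53   60    Sales    NYC          64
7      132   63    Sales    DEN          67
filter rows where office == 'AUS':
    salary  age dept office  age_plus_4
6      155   24   HR    AUS          28
10      41   31   HR    AUS          35
2      169   48   HR    AUS          52
mean of column 'age_plus_4' → 38.3333333333

38.3333333333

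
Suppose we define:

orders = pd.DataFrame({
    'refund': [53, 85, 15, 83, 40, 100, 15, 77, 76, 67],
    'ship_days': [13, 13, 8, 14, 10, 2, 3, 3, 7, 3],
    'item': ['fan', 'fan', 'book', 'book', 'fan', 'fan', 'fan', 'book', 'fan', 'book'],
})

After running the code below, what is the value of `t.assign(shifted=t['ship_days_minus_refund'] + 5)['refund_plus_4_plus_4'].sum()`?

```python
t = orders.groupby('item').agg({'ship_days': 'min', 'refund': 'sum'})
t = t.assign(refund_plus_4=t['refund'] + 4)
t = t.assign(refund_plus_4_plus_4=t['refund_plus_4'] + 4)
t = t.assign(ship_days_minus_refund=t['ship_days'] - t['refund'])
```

627

group by item: min(ship_days), sum(refund):
      ship_days  refund
item                   
book          3     242
fan           2     369
add column refund_plus_4 = t['refund'] + 4:
      ship_days  refund  refund_plus_4
item                                  
book          3     242            246
fan           2     369            373
add column refund_plus_4_plus_4 = t['refund_plus_4'] + 4:
      ship_days  refund  refund_plus_4  refund_plus_4_plus_4
item                                                        
book          3     242            246                   250
fan           2     369            373                   377
add column ship_days_minus_refund = t['ship_days'] - t['refund']:
      ship_days  refund  refund_plus_4  refund_plus_4_plus_4  ship_days_minus_refund
item                                                                                
book          3     242            246                   250                    -239
fan           2     369            373                   377                    -367
add column shifted = t['ship_days_minus_refund'] + 5:
      ship_days  refund  refund_plus_4  refund_plus_4_plus_4  ship_days_minus_refund  shifted
item                                                                                         
book          3     242            246                   250                    -239     -234
fan           2     369            373                   377                    -367     -362
Hence 627.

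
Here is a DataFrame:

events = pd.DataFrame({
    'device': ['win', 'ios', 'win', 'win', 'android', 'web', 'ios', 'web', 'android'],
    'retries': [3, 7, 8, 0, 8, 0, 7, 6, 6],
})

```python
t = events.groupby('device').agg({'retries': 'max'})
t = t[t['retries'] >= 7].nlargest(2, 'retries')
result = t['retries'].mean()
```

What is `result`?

group by device, max of retries:
         retries
device          
android        8
ios            7
web            6
win            8
filter rows where retries >= 7:
         retries
device          
android        8
ios            7
win            8
take 2 rows with largest retries:
         retries
device          
android        8
win            8

8.0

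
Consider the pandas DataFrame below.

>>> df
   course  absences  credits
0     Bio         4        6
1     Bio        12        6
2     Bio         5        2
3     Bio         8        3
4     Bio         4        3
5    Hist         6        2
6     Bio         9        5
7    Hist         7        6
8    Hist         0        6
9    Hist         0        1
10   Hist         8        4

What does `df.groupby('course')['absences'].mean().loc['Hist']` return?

4.2

group by course, mean of absences:
course
Bio     7.0
Hist    4.2
Name: absences, dtype: float64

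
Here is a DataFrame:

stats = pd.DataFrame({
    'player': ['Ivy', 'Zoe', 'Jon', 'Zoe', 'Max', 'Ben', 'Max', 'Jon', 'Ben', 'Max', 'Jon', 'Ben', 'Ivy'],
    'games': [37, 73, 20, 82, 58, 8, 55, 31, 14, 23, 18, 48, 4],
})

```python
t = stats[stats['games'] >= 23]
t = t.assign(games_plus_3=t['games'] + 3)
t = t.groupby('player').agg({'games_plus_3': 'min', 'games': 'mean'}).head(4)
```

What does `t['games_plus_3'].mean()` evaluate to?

37.75

filter rows where games >= 23:
   player  games
0     Ivy     37
1     Zoe     73
3     Zoe     82
4     Max     58
6     Max     55
7     Jon     31
9     Max     23
11    Ben     48
add column games_plus_3 = t['games'] + 3:
   player  games  games_plus_3
0     Ivy     37            40
1     Zoe     73            76
3     Zoe     82            85
4     Max     58            61
6     Max     55            58
7     Jon     31            34
9     Max     23            26
11    Ben     48            51
group by player: min(games_plus_3), mean(games):
        games_plus_3      games
player                         
Ben               51  48.000000
Ivy               40  37.000000
Jon               34  31.000000
Max               26  45.333333
Zoe               76  77.500000
take first 4 rows:
        games_plus_3      games
player                         
Ben               51  48.000000
Ivy               40  37.000000
Jon               34  31.000000
Max               26  45.333333
Taking the mean of column 'games_plus_3' gives 37.75.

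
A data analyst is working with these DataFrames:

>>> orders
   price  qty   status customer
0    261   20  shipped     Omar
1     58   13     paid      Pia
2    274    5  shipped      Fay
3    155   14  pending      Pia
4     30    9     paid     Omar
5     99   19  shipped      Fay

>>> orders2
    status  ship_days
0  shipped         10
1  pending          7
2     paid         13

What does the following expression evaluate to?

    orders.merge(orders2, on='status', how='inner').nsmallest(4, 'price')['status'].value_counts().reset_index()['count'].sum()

4

merge on 'status' (how='inner') → 6 rows:
   price  qty   status customer  ship_days
0    261   20  shipped     Omar         10
1     58   13     paid      Pia         13
2    274    5  shipped      Fay         10
3    155   14  pending      Pia          7
4     30    9     paid     Omar         13
5     99   19  shipped      Fay         10
take 4 rows with smallest price:
   price  qty   status customer  ship_days
4     30    9     paid     Omar         13
1     58   13     paid      Pia         13
5     99   19  shipped      Fay         10
3    155   14  pending      Pia          7
value_counts of status:
status
paid       2
shipped    1
pending    1
Name: count, dtype: int64
reset_index():
    status  count
0     paid      2
1  shipped      1
2  pending      1
Reading off the sum of column 'count', we get 4.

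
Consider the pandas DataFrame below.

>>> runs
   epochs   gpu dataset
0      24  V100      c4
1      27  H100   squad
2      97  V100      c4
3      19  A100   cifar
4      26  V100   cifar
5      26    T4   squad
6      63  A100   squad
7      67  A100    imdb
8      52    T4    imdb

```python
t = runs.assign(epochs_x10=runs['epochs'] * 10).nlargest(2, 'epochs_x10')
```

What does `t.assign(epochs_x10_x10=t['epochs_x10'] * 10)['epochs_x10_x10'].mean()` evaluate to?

add column epochs_x10 = runs['epochs'] * 10:
   epochs   gpu dataset  epochs_x10
0      24  V100      c4         240
1      27  H100   squad         270
2      97  V100      c4         970
3      19  A100   cifar         190
4      26  V100   cifar         260
5      26    T4   squad         260
6      63  A100   squad         630
7      67  A100    imdb         670
8      52    T4    imdb         520
take 2 rows with largest epochs_x10:
   epochs   gpu dataset  epochs_x10
2      97  V100      c4         970
7      67  A100    imdb         670
add column epochs_x10_x10 = t['epochs_x10'] * 10:
   epochs   gpu dataset  epochs_x10  epochs_x10_x10
2      97  V100      c4         970            9700
7      67  A100    imdb         670            6700

8200.0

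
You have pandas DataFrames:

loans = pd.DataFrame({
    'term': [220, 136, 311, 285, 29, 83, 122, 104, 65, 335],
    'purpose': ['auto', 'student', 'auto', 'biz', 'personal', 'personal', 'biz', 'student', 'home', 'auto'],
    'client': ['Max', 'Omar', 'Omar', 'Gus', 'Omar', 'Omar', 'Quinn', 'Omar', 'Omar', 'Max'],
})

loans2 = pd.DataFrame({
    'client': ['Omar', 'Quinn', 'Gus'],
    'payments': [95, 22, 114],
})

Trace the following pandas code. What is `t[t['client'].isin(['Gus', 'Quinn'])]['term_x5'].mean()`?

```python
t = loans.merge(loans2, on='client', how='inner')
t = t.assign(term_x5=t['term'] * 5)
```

merge on 'client' (how='inner') → 8 rows:
   term   purpose client  payments
0   136   student   Omar        95
1   311      auto   Omar        95
2   285       biz    Gus       114
3    29  personal   Omar        95
4    83  personal   Omar        95
5   122       biz  Quinn        22
6   104   student   Omar        95
7    65      home   Omar        95
add column term_x5 = t['term'] * 5:
   term   purpose client  payments  term_x5
0   136   student   Omar        95      680
1   311      auto   Omar        95     1555
2   285       biz    Gus       114     1425
3    29  personal   Omar        95      145
4    83  personal   Omar        95      415
5   122       biz  Quinn        22      610
6   104   student   Omar        95      520
7    65      home   Omar        95      325
filter rows where client in ['Gus', 'Quinn']:
   term purpose client  payments  term_x5
2   285     biz    Gus       114     1425
5   122     biz  Quinn        22      610
Hence 1017.5.

1017.5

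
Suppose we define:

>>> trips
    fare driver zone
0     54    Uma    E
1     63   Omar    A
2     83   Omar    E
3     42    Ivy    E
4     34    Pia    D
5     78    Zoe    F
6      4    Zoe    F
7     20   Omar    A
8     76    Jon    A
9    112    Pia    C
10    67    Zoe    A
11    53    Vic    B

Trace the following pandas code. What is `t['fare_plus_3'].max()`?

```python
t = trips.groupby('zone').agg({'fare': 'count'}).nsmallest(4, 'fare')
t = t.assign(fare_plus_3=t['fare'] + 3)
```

group by zone, count of fare:
      fare
zone      
A        4
B        1
C        1
D        1
E        3
F        2
take 4 rows with smallest fare:
      fare
zone      
B        1
C        1
D        1
F        2
add column fare_plus_3 = t['fare'] + 3:
      fare  fare_plus_3
zone                   
B        1            4
C        1            4
D        1            4
F        2            5

5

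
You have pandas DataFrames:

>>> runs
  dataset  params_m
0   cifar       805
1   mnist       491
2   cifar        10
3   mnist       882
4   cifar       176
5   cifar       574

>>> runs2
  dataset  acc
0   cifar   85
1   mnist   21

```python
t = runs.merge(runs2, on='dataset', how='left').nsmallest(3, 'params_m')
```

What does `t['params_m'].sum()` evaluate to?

677

merge on 'dataset' (how='left') → 6 rows:
  dataset  params_m  acc
0   cifar       805   85
1   mnist       491   21
2   cifar        10   85
3   mnist       882   21
4   cifar       176   85
5   cifar       574   85
take 3 rows with smallest params_m:
  dataset  params_m  acc
2   cifar        10   85
4   cifar       176   85
1   mnist       491   21
Hence 677.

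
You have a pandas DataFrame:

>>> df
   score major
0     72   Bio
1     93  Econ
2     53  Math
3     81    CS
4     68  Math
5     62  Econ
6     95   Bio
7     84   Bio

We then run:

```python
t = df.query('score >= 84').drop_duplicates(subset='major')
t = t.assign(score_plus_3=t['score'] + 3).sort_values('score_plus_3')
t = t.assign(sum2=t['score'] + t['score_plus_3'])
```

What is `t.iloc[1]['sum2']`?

filter rows where score >= 84:
   score major
1     93  Econ
6     95   Bio
7     84   Bio
drop duplicate major (keep=first):
   score major
1     93  Econ
6     95   Bio
add column score_plus_3 = t['score'] + 3:
   score major  score_plus_3
1     93  Econ            96
6     95   Bio            98
sort by score_plus_3:
   score major  score_plus_3
1     93  Econ            96
6     95   Bio            98
add column sum2 = t['score'] + t['score_plus_3']:
   score major  score_plus_3  sum2
1     93  Econ            96   189
6     95   Bio            98   193
Then the value at position 1, column 'sum2': 193

193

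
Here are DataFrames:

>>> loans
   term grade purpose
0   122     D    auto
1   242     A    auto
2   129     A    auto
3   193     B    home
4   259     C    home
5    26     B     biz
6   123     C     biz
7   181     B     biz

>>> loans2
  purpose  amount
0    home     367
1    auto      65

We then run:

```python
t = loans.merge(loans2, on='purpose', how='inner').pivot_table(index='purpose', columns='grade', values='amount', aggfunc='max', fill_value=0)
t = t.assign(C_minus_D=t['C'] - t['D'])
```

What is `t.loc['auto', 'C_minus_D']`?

-65

merge on 'purpose' (how='inner') → 5 rows:
   term grade purpose  amount
0   122     D    auto      65
1   242     A    auto      65
2   129     A    auto      65
3   193     B    home     367
4   259     C    home     367
pivot: rows=purpose, cols=grade, max(amount):
grade     A    B    C   D
purpose                  
auto     65    0    0  65
home      0  367  367   0
add column C_minus_D = t['C'] - t['D']:
grade     A    B    C   D  C_minus_D
purpose                             
auto     65    0    0  65        -65
home      0  367  367   0        367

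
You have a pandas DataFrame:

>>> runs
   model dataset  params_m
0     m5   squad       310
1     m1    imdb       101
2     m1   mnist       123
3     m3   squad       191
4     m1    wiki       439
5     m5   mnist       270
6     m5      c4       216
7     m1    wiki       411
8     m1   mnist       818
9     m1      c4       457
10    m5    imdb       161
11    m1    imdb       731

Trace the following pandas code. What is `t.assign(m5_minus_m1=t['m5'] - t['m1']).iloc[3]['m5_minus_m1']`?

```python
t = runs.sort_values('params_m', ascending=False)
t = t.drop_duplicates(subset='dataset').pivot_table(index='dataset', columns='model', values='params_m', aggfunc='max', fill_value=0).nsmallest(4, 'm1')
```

-731

sort by params_m descending:
   model dataset  params_m
8     m1   mnist       818
11    m1    imdb       731
9     m1      c4       457
4     m1    wiki       439
7     m1    wiki       411
0     m5   squad       310
5     m5   mnist       270
6     m5      c4       216
3     m3   squad       191
10    m5    imdb       161
2     m1   mnist       123
1     m1    imdb       101
drop duplicate dataset (keep=first):
   model dataset  params_m
8     m1   mnist       818
11    m1    imdb       731
9     m1      c4       457
4     m1    wiki       439
0     m5   squad       310
pivot: rows=dataset, cols=model, max(params_m):
model     m1   m5
dataset          
c4       457    0
imdb     731    0
mnist    818    0
squad      0  310
wiki     439    0
take 4 rows with smallest m1:
model     m1   m5
dataset          
squad      0  310
wiki     439    0
c4       457    0
imdb     731    0
add column m5_minus_m1 = t['m5'] - t['m1']:
model     m1   m5  m5_minus_m1
dataset                       
squad      0  310          310
wiki     439    0         -439
c4       457    0         -457
imdb     731    0         -731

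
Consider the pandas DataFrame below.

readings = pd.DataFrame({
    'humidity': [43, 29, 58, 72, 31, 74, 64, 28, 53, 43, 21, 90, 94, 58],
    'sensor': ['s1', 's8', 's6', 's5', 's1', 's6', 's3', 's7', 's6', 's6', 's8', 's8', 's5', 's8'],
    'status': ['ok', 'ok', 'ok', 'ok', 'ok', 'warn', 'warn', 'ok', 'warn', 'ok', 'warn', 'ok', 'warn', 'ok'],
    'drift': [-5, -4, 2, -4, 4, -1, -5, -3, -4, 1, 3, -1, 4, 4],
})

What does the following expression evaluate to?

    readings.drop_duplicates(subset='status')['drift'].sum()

-6

drop duplicate status (keep=first):
   humidity sensor status  drift
0        43     s1     ok     -5
5        74     s6   warn     -1
sum of column 'drift' → -6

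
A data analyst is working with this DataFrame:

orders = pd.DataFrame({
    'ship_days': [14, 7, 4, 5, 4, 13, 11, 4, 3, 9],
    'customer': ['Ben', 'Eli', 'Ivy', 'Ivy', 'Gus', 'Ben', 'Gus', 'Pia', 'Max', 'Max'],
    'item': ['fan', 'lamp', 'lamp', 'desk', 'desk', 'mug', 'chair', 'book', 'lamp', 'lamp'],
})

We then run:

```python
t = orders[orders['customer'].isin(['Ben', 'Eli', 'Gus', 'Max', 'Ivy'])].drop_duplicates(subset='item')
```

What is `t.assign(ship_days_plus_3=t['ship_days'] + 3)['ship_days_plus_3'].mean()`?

filter rows where customer in ['Ben', 'Eli', 'Gus', 'Max', 'Ivy']:
   ship_days customer   item
0         14      Ben    fan
1          7      Eli   lamp
2          4      Ivy   lamp
3          5      Ivy   desk
4          4      Gus   desk
5         13      Ben    mug
6         11      Gus  chair
8          3      Max   lamp
9          9      Max   lamp
drop duplicate item (keep=first):
   ship_days customer   item
0         14      Ben    fan
1          7      Eli   lamp
3          5      Ivy   desk
5         13      Ben    mug
6         11      Gus  chair
add column ship_days_plus_3 = t['ship_days'] + 3:
   ship_days customer   item  ship_days_plus_3
0         14      Ben    fan                17
1          7      Eli   lamp                10
3          5      Ivy   desk                 8
5         13      Ben    mug                16
6         11      Gus  chair                14
Hence 13.0.

13.0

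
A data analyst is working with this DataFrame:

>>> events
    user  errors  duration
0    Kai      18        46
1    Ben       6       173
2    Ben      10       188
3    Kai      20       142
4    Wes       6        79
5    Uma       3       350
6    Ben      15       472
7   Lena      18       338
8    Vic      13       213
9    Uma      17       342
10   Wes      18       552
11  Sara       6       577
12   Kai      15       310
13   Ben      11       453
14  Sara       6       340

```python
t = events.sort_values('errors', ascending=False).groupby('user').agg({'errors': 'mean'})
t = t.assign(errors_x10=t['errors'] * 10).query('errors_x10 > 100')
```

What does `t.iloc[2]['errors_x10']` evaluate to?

sort by errors descending:
    user  errors  duration
3    Kai      20       142
0    Kai      18        46
7   Lena      18       338
10   Wes      18       552
9    Uma      17       342
6    Ben      15       472
12   Kai      15       310
8    Vic      13       213
13   Ben      11       453
2    Ben      10       188
1    Ben       6       173
4    Wes       6        79
11  Sara       6       577
14  Sara       6       340
5    Uma       3       350
group by user, mean of errors:
         errors
user           
Ben   10.500000
Kai   17.666667
Lena  18.000000
Sara   6.000000
Uma   10.000000
Vic   13.000000
Wes   12.000000
add column errors_x10 = t['errors'] * 10:
         errors  errors_x10
user                       
Ben   10.500000  105.000000
Kai   17.666667  176.666667
Lena  18.000000  180.000000
Sara   6.000000   60.000000
Uma   10.000000  100.000000
Vic   13.000000  130.000000
Wes   12.000000  120.000000
filter rows where errors_x10 > 100:
         errors  errors_x10
user                       
Ben   10.500000  105.000000
Kai   17.666667  176.666667
Lena  18.000000  180.000000
Vic   13.000000  130.000000
Wes   12.000000  120.000000
Finally, value at position 2, column 'errors_x10' = 180.0.

180.0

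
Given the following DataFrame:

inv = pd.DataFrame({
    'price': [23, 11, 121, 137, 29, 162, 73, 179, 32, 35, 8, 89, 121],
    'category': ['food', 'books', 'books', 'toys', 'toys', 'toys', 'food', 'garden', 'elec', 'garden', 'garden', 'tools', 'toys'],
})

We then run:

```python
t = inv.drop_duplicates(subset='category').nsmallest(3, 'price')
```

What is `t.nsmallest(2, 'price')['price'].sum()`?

drop duplicate category (keep=first):
    price category
0      23     food
1      11    books
3     137     toys
7     179   garden
8      32     elec
11     89    tools
take 3 rows with smallest price:
   price category
1     11    books
0     23     food
8     32     elec
take 2 rows with smallest price:
   price category
1     11    books
0     23     food
Finally, sum of column 'price' = 34.

34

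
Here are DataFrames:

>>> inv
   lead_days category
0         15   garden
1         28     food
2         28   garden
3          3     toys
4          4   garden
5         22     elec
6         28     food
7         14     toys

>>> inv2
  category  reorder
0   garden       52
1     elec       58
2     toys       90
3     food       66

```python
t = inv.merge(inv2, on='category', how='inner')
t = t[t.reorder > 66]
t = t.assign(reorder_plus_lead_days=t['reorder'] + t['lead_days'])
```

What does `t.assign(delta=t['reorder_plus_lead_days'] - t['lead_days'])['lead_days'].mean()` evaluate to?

8.5

merge on 'category' (how='inner') → 8 rows:
   lead_days category  reorder
0         15   garden       52
1         28     food       66
2         28   garden       52
3          3     toys       90
4          4   garden       52
5         22     elec       58
6         28     food       66
7         14     toys       90
filter rows where reorder > 66:
   lead_days category  reorder
3          3     toys       90
7         14     toys       90
add column reorder_plus_lead_days = t['reorder'] + t['lead_days']:
   lead_days category  reorder  reorder_plus_lead_days
3          3     toys       90                      93
7         14     toys       90                     104
add column delta = t['reorder_plus_lead_days'] - t['lead_days']:
   lead_days category  reorder  reorder_plus_lead_days  delta
3          3     toys       90                      93     90
7         14     toys       90                     104     90
Finally, mean of column 'lead_days' = 8.5.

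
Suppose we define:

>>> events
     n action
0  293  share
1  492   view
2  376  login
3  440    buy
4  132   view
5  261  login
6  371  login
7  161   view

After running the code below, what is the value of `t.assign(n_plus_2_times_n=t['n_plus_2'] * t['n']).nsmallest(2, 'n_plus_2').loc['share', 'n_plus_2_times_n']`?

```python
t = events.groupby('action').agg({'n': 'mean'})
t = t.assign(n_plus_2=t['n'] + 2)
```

86435.0

group by action, mean of n:
                 n
action            
buy     440.000000
login   336.000000
share   293.000000
view    261.666667
add column n_plus_2 = t['n'] + 2:
                 n    n_plus_2
action                        
buy     440.000000  442.000000
login   336.000000  338.000000
share   293.000000  295.000000
view    261.666667  263.666667
add column n_plus_2_times_n = t['n_plus_2'] * t['n']:
                 n    n_plus_2  n_plus_2_times_n
action                                          
buy     440.000000  442.000000     194480.000000
login   336.000000  338.000000     113568.000000
share   293.000000  295.000000      86435.000000
view    261.666667  263.666667      68992.777778
take 2 rows with smallest n_plus_2:
                 n    n_plus_2  n_plus_2_times_n
action                                          
view    261.666667  263.666667      68992.777778
share   293.000000  295.000000      86435.000000
The value at row 'share', column 'n_plus_2_times_n' is 86435.0.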